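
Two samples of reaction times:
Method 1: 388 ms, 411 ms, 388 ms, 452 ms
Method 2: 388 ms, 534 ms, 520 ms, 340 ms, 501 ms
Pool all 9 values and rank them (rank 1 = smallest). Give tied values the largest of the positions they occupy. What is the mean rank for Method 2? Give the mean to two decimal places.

Sorted (ascending): 340, 388, 388, 388, 411, 452, 501, 520, 534
The 3 values of 388 occupy positions 2–4 → each gets rank 4.
Method 2 values → pooled ranks: 388→4, 534→9, 520→8, 340→1, 501→7
Mean rank = (4 + 9 + 8 + 1 + 7) / 5 = 5.80

5.80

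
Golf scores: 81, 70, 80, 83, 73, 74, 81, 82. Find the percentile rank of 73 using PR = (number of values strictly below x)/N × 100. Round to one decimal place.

12.5

N = 8.
Strictly below 73: 1. Equal to 73: 1.
PR = 1/8 × 100 = 12.5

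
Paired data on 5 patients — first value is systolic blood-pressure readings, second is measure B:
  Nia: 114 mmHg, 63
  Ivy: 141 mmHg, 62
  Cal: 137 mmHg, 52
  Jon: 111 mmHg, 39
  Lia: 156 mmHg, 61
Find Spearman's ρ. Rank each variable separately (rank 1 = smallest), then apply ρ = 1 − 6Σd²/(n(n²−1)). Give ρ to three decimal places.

0.300

Ranks of variable 1: 2, 4, 3, 1, 5
Ranks of variable 2: 5, 4, 2, 1, 3
d = r₁ − r₂: -3, 0, 1, 0, 2
d²: 9, 0, 1, 0, 4; Σd² = 14
ρ = 1 − 6·14/(5·24) = 1 − 84/120 = 0.300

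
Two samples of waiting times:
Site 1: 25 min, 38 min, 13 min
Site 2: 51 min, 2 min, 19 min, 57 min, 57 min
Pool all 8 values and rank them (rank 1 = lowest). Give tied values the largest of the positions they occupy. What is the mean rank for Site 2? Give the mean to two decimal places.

5.20

Sorted (ascending): 2, 13, 19, 25, 38, 51, 57, 57
The 2 values of 57 occupy positions 7–8 → each gets rank 8.
Site 2 values → pooled ranks: 51→6, 2→1, 19→3, 57→8, 57→8
Mean rank = (6 + 1 + 3 + 8 + 8) / 5 = 5.20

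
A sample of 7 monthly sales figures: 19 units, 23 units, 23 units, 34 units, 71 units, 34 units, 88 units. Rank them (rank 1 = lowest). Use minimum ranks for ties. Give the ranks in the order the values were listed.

Sorted (ascending): 19, 23, 23, 34, 34, 71, 88
The 2 values of 23 occupy positions 2–3 → each gets rank 2.
The 2 values of 34 occupy positions 4–5 → each gets rank 4.

1, 2, 2, 4, 6, 4, 7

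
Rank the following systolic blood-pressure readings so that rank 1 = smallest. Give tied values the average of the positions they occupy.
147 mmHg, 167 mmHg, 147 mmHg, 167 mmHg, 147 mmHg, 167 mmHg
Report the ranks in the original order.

Sorted (ascending): 147, 147, 147, 167, 167, 167
The 3 values of 147 occupy positions 1–3 → average rank 2.
The 3 values of 167 occupy positions 4–6 → average rank 5.

2, 5, 2, 5, 2, 5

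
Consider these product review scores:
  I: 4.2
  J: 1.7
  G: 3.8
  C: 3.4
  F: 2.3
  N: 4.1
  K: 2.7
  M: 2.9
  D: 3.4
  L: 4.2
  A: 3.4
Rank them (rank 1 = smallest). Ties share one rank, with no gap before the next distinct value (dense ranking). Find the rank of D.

Sorted (ascending): 1.7, 2.3, 2.7, 2.9, 3.4, 3.4, 3.4, 3.8, 4.1, 4.2, 4.2
The 3 values of 3.4 share dense rank 5.
The 2 values of 4.2 share dense rank 8.
Remaining distinct values take the next consecutive integers.
D has value 3.4 → rank 5.

5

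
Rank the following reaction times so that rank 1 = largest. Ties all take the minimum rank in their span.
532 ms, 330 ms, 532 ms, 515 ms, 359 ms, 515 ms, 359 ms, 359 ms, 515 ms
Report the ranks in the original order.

Sorted (descending): 532, 532, 515, 515, 515, 359, 359, 359, 330
The 2 values of 532 occupy positions 1–2 → each gets rank 1.
The 3 values of 515 occupy positions 3–5 → each gets rank 3.
The 3 values of 359 occupy positions 6–8 → each gets rank 6.

1, 9, 1, 3, 6, 3, 6, 6, 3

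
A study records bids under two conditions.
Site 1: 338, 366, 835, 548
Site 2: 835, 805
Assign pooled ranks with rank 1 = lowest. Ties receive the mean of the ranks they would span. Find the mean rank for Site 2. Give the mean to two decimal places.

4.75

Sorted (ascending): 338, 366, 548, 805, 835, 835
The 2 values of 835 occupy positions 5–6 → average rank (5+6)/2 = 5.5.
Site 2 values → pooled ranks: 835→5.5, 805→4
Mean rank = (5.5 + 4) / 2 = 4.75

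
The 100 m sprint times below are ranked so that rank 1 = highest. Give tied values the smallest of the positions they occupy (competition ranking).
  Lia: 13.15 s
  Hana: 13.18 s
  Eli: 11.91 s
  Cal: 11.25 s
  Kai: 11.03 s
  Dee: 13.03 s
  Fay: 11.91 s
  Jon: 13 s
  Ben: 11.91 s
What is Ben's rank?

Sorted (descending): 13.18, 13.15, 13.03, 13, 11.91, 11.91, 11.91, 11.25, 11.03
The 3 values of 11.91 occupy positions 5–7 → each gets rank 5.
Ben has value 11.91 s → rank 5.

5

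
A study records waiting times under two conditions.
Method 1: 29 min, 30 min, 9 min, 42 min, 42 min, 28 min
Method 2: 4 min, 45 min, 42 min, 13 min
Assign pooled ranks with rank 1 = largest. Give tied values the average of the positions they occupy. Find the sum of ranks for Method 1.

Sorted (descending): 45, 42, 42, 42, 30, 29, 28, 13, 9, 4
The 3 values of 42 occupy positions 2–4 → average rank 3.
Method 1 values → pooled ranks: 29→6, 30→5, 9→9, 42→3, 42→3, 28→7
Rank sum = 6 + 5 + 9 + 3 + 3 + 7 = 33

33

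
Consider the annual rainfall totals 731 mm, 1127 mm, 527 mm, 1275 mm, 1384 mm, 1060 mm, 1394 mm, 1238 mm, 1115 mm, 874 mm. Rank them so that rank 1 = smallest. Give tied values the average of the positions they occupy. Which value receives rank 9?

Sorted (ascending): 527, 731, 874, 1060, 1115, 1127, 1238, 1275, 1384, 1394
No ties — each value takes its position as its rank.
Rank 9 → value 1384.

1384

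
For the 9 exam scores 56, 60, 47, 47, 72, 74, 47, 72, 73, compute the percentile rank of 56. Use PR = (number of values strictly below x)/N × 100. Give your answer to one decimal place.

33.3

N = 9.
Strictly below 56: 3. Equal to 56: 1.
PR = 3/9 × 100 = 33.3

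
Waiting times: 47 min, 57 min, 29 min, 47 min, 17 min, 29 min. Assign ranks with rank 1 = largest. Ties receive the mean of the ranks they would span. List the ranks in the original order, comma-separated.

2.5, 1, 4.5, 2.5, 6, 4.5

Sorted (descending): 57, 47, 47, 29, 29, 17
The 2 values of 47 occupy positions 2–3 → average rank (2+3)/2 = 2.5.
The 2 values of 29 occupy positions 4–5 → average rank (4+5)/2 = 4.5.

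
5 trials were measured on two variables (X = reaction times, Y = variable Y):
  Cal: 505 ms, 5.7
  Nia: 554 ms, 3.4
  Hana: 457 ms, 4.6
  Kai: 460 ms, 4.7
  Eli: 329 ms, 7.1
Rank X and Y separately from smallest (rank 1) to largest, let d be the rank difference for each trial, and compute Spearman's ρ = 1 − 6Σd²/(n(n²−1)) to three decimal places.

Ranks of variable 1: 4, 5, 2, 3, 1
Ranks of variable 2: 4, 1, 2, 3, 5
d = r₁ − r₂: 0, 4, 0, 0, -4
d²: 0, 16, 0, 0, 16; Σd² = 32
ρ = 1 − 6·32/(5·24) = 1 − 192/120 = -0.600

-0.600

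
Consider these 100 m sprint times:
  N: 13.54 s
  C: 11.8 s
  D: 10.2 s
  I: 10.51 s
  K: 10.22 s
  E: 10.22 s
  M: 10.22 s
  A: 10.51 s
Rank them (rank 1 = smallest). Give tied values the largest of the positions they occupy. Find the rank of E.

4

Sorted (ascending): 10.2, 10.22, 10.22, 10.22, 10.51, 10.51, 11.8, 13.54
The 3 values of 10.22 occupy positions 2–4 → each gets rank 4.
The 2 values of 10.51 occupy positions 5–6 → each gets rank 6.
E has value 10.22 s → rank 4.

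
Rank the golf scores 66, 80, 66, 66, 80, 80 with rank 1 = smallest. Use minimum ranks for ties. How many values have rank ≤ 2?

Sorted (ascending): 66, 66, 66, 80, 80, 80
The 3 values of 66 occupy positions 1–3 → each gets rank 1.
The 3 values of 80 occupy positions 4–6 → each gets rank 4.
Ranks ≤ 2: {1, 1, 1} → 3 values.

3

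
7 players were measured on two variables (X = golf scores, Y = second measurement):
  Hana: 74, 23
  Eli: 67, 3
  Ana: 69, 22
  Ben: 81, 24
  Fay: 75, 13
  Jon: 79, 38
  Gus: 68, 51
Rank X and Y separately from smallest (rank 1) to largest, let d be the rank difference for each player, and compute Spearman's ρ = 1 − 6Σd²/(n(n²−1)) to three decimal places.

0.321

Ranks of variable 1: 4, 1, 3, 7, 5, 6, 2
Ranks of variable 2: 4, 1, 3, 5, 2, 6, 7
d = r₁ − r₂: 0, 0, 0, 2, 3, 0, -5
d²: 0, 0, 0, 4, 9, 0, 25; Σd² = 38
ρ = 1 − 6·38/(7·48) = 1 − 228/336 = 0.321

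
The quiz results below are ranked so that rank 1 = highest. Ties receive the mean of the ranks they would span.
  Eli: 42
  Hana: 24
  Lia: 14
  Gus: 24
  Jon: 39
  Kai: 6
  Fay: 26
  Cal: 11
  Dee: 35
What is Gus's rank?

5.5

Sorted (descending): 42, 39, 35, 26, 24, 24, 14, 11, 6
The 2 values of 24 occupy positions 5–6 → average rank (5+6)/2 = 5.5.
Gus has value 24 → rank 5.5.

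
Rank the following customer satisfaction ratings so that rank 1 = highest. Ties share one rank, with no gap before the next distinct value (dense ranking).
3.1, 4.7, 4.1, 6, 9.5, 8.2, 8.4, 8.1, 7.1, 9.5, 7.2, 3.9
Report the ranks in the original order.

11, 8, 9, 7, 1, 3, 2, 4, 6, 1, 5, 10

Sorted (descending): 9.5, 9.5, 8.4, 8.2, 8.1, 7.2, 7.1, 6, 4.7, 4.1, 3.9, 3.1
The 2 values of 9.5 share dense rank 1.
Remaining distinct values take the next consecutive integers.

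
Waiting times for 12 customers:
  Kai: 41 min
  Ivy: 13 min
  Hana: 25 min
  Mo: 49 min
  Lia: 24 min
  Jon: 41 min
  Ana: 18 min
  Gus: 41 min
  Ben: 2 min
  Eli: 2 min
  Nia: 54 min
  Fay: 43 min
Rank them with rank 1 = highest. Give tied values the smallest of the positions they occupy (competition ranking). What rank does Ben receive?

11

Sorted (descending): 54, 49, 43, 41, 41, 41, 25, 24, 18, 13, 2, 2
The 3 values of 41 occupy positions 4–6 → each gets rank 4.
The 2 values of 2 occupy positions 11–12 → each gets rank 11.
Ben has value 2 min → rank 11.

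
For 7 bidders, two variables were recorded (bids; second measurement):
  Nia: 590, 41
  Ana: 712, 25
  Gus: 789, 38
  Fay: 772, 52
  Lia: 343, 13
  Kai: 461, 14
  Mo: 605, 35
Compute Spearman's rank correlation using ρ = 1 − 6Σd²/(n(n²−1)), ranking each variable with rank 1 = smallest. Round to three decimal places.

Ranks of variable 1: 3, 5, 7, 6, 1, 2, 4
Ranks of variable 2: 6, 3, 5, 7, 1, 2, 4
d = r₁ − r₂: -3, 2, 2, -1, 0, 0, 0
d²: 9, 4, 4, 1, 0, 0, 0; Σd² = 18
ρ = 1 − 6·18/(7·48) = 1 − 108/336 = 0.679

0.679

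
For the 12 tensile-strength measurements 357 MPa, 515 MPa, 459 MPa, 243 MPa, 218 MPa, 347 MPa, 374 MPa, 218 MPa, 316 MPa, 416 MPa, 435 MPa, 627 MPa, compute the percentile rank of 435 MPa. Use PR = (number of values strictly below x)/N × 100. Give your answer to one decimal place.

N = 12.
Strictly below 435: 8. Equal to 435: 1.
PR = 8/12 × 100 = 66.7

66.7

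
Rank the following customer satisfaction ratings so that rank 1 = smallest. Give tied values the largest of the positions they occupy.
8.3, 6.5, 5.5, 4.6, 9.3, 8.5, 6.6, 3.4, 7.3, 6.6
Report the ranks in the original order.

8, 4, 3, 2, 10, 9, 6, 1, 7, 6

Sorted (ascending): 3.4, 4.6, 5.5, 6.5, 6.6, 6.6, 7.3, 8.3, 8.5, 9.3
The 2 values of 6.6 occupy positions 5–6 → each gets rank 6.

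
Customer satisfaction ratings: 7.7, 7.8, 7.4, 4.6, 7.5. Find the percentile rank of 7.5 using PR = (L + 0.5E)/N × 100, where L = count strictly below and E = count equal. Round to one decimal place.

50.0

N = 5.
Strictly below 7.5: 2. Equal to 7.5: 1.
PR = (2 + 0.5·1)/5 × 100 = 50.0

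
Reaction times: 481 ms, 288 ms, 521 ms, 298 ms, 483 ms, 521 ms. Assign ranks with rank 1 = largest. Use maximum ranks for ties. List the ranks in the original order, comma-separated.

Sorted (descending): 521, 521, 483, 481, 298, 288
The 2 values of 521 occupy positions 1–2 → each gets rank 2.

4, 6, 2, 5, 3, 2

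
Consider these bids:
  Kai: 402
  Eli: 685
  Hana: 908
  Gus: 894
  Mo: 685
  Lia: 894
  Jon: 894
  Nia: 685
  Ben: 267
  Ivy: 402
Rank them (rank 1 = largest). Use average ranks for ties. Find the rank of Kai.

Sorted (descending): 908, 894, 894, 894, 685, 685, 685, 402, 402, 267
The 3 values of 894 occupy positions 2–4 → average rank 3.
The 3 values of 685 occupy positions 5–7 → average rank 6.
The 2 values of 402 occupy positions 8–9 → average rank (8+9)/2 = 8.5.
Kai has value 402 → rank 8.5.

8.5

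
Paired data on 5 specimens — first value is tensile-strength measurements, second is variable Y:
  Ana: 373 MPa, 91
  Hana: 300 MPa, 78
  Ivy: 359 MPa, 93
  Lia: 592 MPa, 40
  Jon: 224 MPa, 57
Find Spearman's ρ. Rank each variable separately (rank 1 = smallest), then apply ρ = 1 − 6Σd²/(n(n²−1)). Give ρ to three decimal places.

Ranks of variable 1: 4, 2, 3, 5, 1
Ranks of variable 2: 4, 3, 5, 1, 2
d = r₁ − r₂: 0, -1, -2, 4, -1
d²: 0, 1, 4, 16, 1; Σd² = 22
ρ = 1 − 6·22/(5·24) = 1 − 132/120 = -0.100

-0.100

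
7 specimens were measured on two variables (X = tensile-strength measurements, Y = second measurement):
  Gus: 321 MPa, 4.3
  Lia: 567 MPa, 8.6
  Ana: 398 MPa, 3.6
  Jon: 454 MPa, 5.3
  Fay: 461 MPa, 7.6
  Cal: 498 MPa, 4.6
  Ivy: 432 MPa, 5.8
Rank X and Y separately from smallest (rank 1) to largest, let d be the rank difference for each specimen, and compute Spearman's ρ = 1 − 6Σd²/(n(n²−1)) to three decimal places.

0.714

Ranks of variable 1: 1, 7, 2, 4, 5, 6, 3
Ranks of variable 2: 2, 7, 1, 4, 6, 3, 5
d = r₁ − r₂: -1, 0, 1, 0, -1, 3, -2
d²: 1, 0, 1, 0, 1, 9, 4; Σd² = 16
ρ = 1 − 6·16/(7·48) = 1 − 96/336 = 0.714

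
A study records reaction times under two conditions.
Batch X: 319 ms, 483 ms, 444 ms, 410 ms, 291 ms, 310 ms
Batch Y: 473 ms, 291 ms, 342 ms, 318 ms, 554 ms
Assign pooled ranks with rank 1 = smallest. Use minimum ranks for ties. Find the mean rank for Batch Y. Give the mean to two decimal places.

6.20

Sorted (ascending): 291, 291, 310, 318, 319, 342, 410, 444, 473, 483, 554
The 2 values of 291 occupy positions 1–2 → each gets rank 1.
Batch Y values → pooled ranks: 473→9, 291→1, 342→6, 318→4, 554→11
Mean rank = (9 + 1 + 6 + 4 + 11) / 5 = 6.20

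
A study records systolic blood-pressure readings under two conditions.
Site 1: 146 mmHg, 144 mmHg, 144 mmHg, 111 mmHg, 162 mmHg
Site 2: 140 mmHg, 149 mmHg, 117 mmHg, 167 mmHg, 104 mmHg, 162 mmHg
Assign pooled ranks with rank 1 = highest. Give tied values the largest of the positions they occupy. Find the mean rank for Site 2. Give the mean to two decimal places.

6.00

Sorted (descending): 167, 162, 162, 149, 146, 144, 144, 140, 117, 111, 104
The 2 values of 162 occupy positions 2–3 → each gets rank 3.
The 2 values of 144 occupy positions 6–7 → each gets rank 7.
Site 2 values → pooled ranks: 140→8, 149→4, 117→9, 167→1, 104→11, 162→3
Mean rank = (8 + 4 + 9 + 1 + 11 + 3) / 6 = 6.00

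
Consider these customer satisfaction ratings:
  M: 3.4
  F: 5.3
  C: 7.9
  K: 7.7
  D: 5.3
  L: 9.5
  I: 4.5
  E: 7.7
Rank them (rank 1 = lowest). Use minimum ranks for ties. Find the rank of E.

5

Sorted (ascending): 3.4, 4.5, 5.3, 5.3, 7.7, 7.7, 7.9, 9.5
The 2 values of 5.3 occupy positions 3–4 → each gets rank 3.
The 2 values of 7.7 occupy positions 5–6 → each gets rank 5.
E has value 7.7 → rank 5.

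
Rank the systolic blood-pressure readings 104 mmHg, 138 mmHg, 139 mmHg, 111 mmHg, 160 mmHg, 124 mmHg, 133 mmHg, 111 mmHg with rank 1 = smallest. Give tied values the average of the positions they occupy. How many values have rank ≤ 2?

Sorted (ascending): 104, 111, 111, 124, 133, 138, 139, 160
The 2 values of 111 occupy positions 2–3 → average rank (2+3)/2 = 2.5.
Ranks ≤ 2: {1} → 1 value.

1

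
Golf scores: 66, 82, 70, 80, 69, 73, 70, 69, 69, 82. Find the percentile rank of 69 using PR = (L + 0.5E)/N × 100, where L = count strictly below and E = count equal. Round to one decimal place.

25.0

N = 10.
Strictly below 69: 1. Equal to 69: 3.
PR = (1 + 0.5·3)/10 × 100 = 25.0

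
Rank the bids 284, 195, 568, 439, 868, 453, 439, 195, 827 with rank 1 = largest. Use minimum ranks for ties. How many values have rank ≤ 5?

Sorted (descending): 868, 827, 568, 453, 439, 439, 284, 195, 195
The 2 values of 439 occupy positions 5–6 → each gets rank 5.
The 2 values of 195 occupy positions 8–9 → each gets rank 8.
Ranks ≤ 5: {1, 2, 3, 4, 5, 5} → 6 values.

6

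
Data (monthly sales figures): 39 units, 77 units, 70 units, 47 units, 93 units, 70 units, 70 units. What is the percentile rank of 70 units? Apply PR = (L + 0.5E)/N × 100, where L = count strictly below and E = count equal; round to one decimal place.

50.0

N = 7.
Strictly below 70: 2. Equal to 70: 3.
PR = (2 + 0.5·3)/7 × 100 = 50.0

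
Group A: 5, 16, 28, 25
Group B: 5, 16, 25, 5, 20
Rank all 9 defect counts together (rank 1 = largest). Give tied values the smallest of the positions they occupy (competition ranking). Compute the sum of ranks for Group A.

Sorted (descending): 28, 25, 25, 20, 16, 16, 5, 5, 5
The 2 values of 25 occupy positions 2–3 → each gets rank 2.
The 2 values of 16 occupy positions 5–6 → each gets rank 5.
The 3 values of 5 occupy positions 7–9 → each gets rank 7.
Group A values → pooled ranks: 5→7, 16→5, 28→1, 25→2
Rank sum = 7 + 5 + 1 + 2 = 15

15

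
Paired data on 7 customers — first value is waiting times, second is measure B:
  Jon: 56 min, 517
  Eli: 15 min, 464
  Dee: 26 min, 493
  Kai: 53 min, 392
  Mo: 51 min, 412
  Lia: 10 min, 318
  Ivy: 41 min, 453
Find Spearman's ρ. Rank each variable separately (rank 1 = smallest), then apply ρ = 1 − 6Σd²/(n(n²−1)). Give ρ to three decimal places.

Ranks of variable 1: 7, 2, 3, 6, 5, 1, 4
Ranks of variable 2: 7, 5, 6, 2, 3, 1, 4
d = r₁ − r₂: 0, -3, -3, 4, 2, 0, 0
d²: 0, 9, 9, 16, 4, 0, 0; Σd² = 38
ρ = 1 − 6·38/(7·48) = 1 − 228/336 = 0.321

0.321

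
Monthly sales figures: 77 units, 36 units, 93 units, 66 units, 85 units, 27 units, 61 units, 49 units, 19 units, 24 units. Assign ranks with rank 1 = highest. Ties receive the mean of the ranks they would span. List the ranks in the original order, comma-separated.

3, 7, 1, 4, 2, 8, 5, 6, 10, 9

Sorted (descending): 93, 85, 77, 66, 61, 49, 36, 27, 24, 19
No ties — each value takes its position as its rank.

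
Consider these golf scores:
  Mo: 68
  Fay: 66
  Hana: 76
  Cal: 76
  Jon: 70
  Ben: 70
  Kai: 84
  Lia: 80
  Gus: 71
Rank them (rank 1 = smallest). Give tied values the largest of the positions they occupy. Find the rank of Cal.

7

Sorted (ascending): 66, 68, 70, 70, 71, 76, 76, 80, 84
The 2 values of 70 occupy positions 3–4 → each gets rank 4.
The 2 values of 76 occupy positions 6–7 → each gets rank 7.
Cal has value 76 → rank 7.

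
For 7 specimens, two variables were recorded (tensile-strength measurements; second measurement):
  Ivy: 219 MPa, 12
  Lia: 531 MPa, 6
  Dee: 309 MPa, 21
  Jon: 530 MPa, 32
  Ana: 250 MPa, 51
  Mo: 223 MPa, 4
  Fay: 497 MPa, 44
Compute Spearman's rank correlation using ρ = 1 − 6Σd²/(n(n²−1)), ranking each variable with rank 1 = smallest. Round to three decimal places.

0.143

Ranks of variable 1: 1, 7, 4, 6, 3, 2, 5
Ranks of variable 2: 3, 2, 4, 5, 7, 1, 6
d = r₁ − r₂: -2, 5, 0, 1, -4, 1, -1
d²: 4, 25, 0, 1, 16, 1, 1; Σd² = 48
ρ = 1 − 6·48/(7·48) = 1 − 288/336 = 0.143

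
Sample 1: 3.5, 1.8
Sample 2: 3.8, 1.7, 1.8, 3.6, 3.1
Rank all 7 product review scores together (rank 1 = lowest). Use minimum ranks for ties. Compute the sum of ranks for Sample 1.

7

Sorted (ascending): 1.7, 1.8, 1.8, 3.1, 3.5, 3.6, 3.8
The 2 values of 1.8 occupy positions 2–3 → each gets rank 2.
Sample 1 values → pooled ranks: 3.5→5, 1.8→2
Rank sum = 5 + 2 = 7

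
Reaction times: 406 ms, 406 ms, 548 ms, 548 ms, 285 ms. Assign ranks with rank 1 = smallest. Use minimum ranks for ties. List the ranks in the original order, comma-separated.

Sorted (ascending): 285, 406, 406, 548, 548
The 2 values of 406 occupy positions 2–3 → each gets rank 2.
The 2 values of 548 occupy positions 4–5 → each gets rank 4.

2, 2, 4, 4, 1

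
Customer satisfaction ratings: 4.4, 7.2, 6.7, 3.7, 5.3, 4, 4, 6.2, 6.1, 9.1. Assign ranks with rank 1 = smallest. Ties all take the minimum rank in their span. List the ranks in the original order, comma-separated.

Sorted (ascending): 3.7, 4, 4, 4.4, 5.3, 6.1, 6.2, 6.7, 7.2, 9.1
The 2 values of 4 occupy positions 2–3 → each gets rank 2.

4, 9, 8, 1, 5, 2, 2, 7, 6, 10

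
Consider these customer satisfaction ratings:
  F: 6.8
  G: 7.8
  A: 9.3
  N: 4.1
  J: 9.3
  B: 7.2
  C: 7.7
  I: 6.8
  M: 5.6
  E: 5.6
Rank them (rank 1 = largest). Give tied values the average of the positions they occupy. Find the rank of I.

6.5

Sorted (descending): 9.3, 9.3, 7.8, 7.7, 7.2, 6.8, 6.8, 5.6, 5.6, 4.1
The 2 values of 9.3 occupy positions 1–2 → average rank (1+2)/2 = 1.5.
The 2 values of 6.8 occupy positions 6–7 → average rank (6+7)/2 = 6.5.
The 2 values of 5.6 occupy positions 8–9 → average rank (8+9)/2 = 8.5.
I has value 6.8 → rank 6.5.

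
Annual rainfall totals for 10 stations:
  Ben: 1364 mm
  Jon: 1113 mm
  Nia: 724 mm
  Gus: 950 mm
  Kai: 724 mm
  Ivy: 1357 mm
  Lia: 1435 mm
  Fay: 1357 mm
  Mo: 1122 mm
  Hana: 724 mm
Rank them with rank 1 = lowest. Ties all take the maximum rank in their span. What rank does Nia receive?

3

Sorted (ascending): 724, 724, 724, 950, 1113, 1122, 1357, 1357, 1364, 1435
The 3 values of 724 occupy positions 1–3 → each gets rank 3.
The 2 values of 1357 occupy positions 7–8 → each gets rank 8.
Nia has value 724 mm → rank 3.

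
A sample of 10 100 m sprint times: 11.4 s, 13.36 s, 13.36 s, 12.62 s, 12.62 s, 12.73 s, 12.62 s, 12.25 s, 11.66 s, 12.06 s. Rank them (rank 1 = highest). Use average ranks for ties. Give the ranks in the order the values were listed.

10, 1.5, 1.5, 5, 5, 3, 5, 7, 9, 8

Sorted (descending): 13.36, 13.36, 12.73, 12.62, 12.62, 12.62, 12.25, 12.06, 11.66, 11.4
The 2 values of 13.36 occupy positions 1–2 → average rank (1+2)/2 = 1.5.
The 3 values of 12.62 occupy positions 4–6 → average rank 5.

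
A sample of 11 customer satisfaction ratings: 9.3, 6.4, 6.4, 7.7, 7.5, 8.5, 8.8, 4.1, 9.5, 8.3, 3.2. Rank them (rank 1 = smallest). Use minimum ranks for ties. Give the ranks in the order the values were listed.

10, 3, 3, 6, 5, 8, 9, 2, 11, 7, 1

Sorted (ascending): 3.2, 4.1, 6.4, 6.4, 7.5, 7.7, 8.3, 8.5, 8.8, 9.3, 9.5
The 2 values of 6.4 occupy positions 3–4 → each gets rank 3.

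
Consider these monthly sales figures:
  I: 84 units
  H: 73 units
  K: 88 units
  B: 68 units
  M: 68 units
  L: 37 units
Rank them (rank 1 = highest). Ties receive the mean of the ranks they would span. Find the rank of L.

Sorted (descending): 88, 84, 73, 68, 68, 37
The 2 values of 68 occupy positions 4–5 → average rank (4+5)/2 = 4.5.
L has value 37 units → rank 6.

6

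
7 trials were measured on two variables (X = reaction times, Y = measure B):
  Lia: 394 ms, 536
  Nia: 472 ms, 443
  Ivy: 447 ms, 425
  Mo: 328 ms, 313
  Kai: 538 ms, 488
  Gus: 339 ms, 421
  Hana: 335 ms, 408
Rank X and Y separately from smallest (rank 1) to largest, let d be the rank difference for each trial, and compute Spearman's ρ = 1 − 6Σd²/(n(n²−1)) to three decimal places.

0.786

Ranks of variable 1: 4, 6, 5, 1, 7, 3, 2
Ranks of variable 2: 7, 5, 4, 1, 6, 3, 2
d = r₁ − r₂: -3, 1, 1, 0, 1, 0, 0
d²: 9, 1, 1, 0, 1, 0, 0; Σd² = 12
ρ = 1 − 6·12/(7·48) = 1 − 72/336 = 0.786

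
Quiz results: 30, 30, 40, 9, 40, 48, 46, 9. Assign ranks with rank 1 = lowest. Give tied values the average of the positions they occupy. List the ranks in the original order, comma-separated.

3.5, 3.5, 5.5, 1.5, 5.5, 8, 7, 1.5

Sorted (ascending): 9, 9, 30, 30, 40, 40, 46, 48
The 2 values of 9 occupy positions 1–2 → average rank (1+2)/2 = 1.5.
The 2 values of 30 occupy positions 3–4 → average rank (3+4)/2 = 3.5.
The 2 values of 40 occupy positions 5–6 → average rank (5+6)/2 = 5.5.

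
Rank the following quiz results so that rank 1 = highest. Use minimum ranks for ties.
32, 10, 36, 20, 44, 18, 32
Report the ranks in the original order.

3, 7, 2, 5, 1, 6, 3

Sorted (descending): 44, 36, 32, 32, 20, 18, 10
The 2 values of 32 occupy positions 3–4 → each gets rank 3.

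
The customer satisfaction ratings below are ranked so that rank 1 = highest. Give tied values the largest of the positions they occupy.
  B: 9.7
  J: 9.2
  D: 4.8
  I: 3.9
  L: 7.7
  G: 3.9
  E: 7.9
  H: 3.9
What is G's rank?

8

Sorted (descending): 9.7, 9.2, 7.9, 7.7, 4.8, 3.9, 3.9, 3.9
The 3 values of 3.9 occupy positions 6–8 → each gets rank 8.
G has value 3.9 → rank 8.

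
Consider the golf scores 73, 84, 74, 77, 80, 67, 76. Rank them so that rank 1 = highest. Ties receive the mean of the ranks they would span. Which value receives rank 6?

73

Sorted (descending): 84, 80, 77, 76, 74, 73, 67
No ties — each value takes its position as its rank.
Rank 6 → value 73.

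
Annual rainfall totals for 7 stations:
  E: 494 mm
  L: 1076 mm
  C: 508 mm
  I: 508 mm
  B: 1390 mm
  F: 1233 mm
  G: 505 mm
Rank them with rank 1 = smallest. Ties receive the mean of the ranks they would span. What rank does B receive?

7

Sorted (ascending): 494, 505, 508, 508, 1076, 1233, 1390
The 2 values of 508 occupy positions 3–4 → average rank (3+4)/2 = 3.5.
B has value 1390 mm → rank 7.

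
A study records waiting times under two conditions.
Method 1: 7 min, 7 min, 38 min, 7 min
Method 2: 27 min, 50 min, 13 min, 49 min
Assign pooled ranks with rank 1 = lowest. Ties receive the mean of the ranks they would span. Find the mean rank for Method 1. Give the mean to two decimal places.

Sorted (ascending): 7, 7, 7, 13, 27, 38, 49, 50
The 3 values of 7 occupy positions 1–3 → average rank 2.
Method 1 values → pooled ranks: 7→2, 7→2, 38→6, 7→2
Mean rank = (2 + 2 + 6 + 2) / 4 = 3.00

3.00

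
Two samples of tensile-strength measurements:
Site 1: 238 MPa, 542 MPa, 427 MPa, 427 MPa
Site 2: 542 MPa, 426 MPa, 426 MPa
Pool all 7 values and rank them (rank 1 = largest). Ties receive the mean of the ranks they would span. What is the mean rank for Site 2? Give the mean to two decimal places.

4.17

Sorted (descending): 542, 542, 427, 427, 426, 426, 238
The 2 values of 542 occupy positions 1–2 → average rank (1+2)/2 = 1.5.
The 2 values of 427 occupy positions 3–4 → average rank (3+4)/2 = 3.5.
The 2 values of 426 occupy positions 5–6 → average rank (5+6)/2 = 5.5.
Site 2 values → pooled ranks: 542→1.5, 426→5.5, 426→5.5
Mean rank = (1.5 + 5.5 + 5.5) / 3 = 4.17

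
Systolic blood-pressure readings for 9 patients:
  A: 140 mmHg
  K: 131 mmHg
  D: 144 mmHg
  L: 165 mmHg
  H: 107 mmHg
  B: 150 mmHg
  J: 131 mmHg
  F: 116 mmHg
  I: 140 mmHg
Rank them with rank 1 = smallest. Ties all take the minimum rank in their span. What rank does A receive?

5

Sorted (ascending): 107, 116, 131, 131, 140, 140, 144, 150, 165
The 2 values of 131 occupy positions 3–4 → each gets rank 3.
The 2 values of 140 occupy positions 5–6 → each gets rank 5.
A has value 140 mmHg → rank 5.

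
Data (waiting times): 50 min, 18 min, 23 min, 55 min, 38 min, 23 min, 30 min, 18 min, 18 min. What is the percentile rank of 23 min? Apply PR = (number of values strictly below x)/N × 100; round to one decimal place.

33.3

N = 9.
Strictly below 23: 3. Equal to 23: 2.
PR = 3/9 × 100 = 33.3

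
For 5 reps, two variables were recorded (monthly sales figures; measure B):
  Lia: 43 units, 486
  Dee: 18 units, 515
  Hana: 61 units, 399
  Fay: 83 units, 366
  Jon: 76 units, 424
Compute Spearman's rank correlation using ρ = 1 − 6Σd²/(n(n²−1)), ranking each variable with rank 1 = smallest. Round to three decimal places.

Ranks of variable 1: 2, 1, 3, 5, 4
Ranks of variable 2: 4, 5, 2, 1, 3
d = r₁ − r₂: -2, -4, 1, 4, 1
d²: 4, 16, 1, 16, 1; Σd² = 38
ρ = 1 − 6·38/(5·24) = 1 − 228/120 = -0.900

-0.900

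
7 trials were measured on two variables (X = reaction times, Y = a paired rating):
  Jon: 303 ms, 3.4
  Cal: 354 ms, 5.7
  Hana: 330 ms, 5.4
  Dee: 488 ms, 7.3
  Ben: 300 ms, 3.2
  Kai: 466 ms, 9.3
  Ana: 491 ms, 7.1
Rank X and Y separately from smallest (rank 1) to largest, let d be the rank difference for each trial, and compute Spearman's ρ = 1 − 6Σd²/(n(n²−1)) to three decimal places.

0.857

Ranks of variable 1: 2, 4, 3, 6, 1, 5, 7
Ranks of variable 2: 2, 4, 3, 6, 1, 7, 5
d = r₁ − r₂: 0, 0, 0, 0, 0, -2, 2
d²: 0, 0, 0, 0, 0, 4, 4; Σd² = 8
ρ = 1 − 6·8/(7·48) = 1 − 48/336 = 0.857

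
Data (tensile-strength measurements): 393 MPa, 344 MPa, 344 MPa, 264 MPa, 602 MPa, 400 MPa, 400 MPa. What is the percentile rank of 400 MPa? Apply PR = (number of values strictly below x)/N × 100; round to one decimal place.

57.1

N = 7.
Strictly below 400: 4. Equal to 400: 2.
PR = 4/7 × 100 = 57.1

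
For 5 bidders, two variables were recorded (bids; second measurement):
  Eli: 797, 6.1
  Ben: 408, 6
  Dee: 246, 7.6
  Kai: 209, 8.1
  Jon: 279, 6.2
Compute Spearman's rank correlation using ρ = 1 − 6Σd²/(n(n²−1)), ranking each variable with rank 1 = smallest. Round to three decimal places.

Ranks of variable 1: 5, 4, 2, 1, 3
Ranks of variable 2: 2, 1, 4, 5, 3
d = r₁ − r₂: 3, 3, -2, -4, 0
d²: 9, 9, 4, 16, 0; Σd² = 38
ρ = 1 − 6·38/(5·24) = 1 − 228/120 = -0.900

-0.900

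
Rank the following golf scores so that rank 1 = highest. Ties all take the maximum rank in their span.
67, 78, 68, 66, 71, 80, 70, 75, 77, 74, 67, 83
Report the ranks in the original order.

Sorted (descending): 83, 80, 78, 77, 75, 74, 71, 70, 68, 67, 67, 66
The 2 values of 67 occupy positions 10–11 → each gets rank 11.

11, 3, 9, 12, 7, 2, 8, 5, 4, 6, 11, 1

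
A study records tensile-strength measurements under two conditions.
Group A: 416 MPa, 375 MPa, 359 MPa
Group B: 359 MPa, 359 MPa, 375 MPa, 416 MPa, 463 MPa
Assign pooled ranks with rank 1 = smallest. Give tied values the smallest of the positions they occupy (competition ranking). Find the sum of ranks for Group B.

Sorted (ascending): 359, 359, 359, 375, 375, 416, 416, 463
The 3 values of 359 occupy positions 1–3 → each gets rank 1.
The 2 values of 375 occupy positions 4–5 → each gets rank 4.
The 2 values of 416 occupy positions 6–7 → each gets rank 6.
Group B values → pooled ranks: 359→1, 359→1, 375→4, 416→6, 463→8
Rank sum = 1 + 1 + 4 + 6 + 8 = 20

20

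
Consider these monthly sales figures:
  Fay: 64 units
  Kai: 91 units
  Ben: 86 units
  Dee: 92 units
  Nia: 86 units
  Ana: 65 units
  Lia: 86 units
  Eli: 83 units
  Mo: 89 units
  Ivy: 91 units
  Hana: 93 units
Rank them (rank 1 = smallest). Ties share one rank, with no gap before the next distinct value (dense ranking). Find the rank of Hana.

8

Sorted (ascending): 64, 65, 83, 86, 86, 86, 89, 91, 91, 92, 93
The 3 values of 86 share dense rank 4.
The 2 values of 91 share dense rank 6.
Remaining distinct values take the next consecutive integers.
Hana has value 93 units → rank 8.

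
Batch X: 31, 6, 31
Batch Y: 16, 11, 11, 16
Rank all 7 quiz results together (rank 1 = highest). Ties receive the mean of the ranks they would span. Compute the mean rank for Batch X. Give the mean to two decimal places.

Sorted (descending): 31, 31, 16, 16, 11, 11, 6
The 2 values of 31 occupy positions 1–2 → average rank (1+2)/2 = 1.5.
The 2 values of 16 occupy positions 3–4 → average rank (3+4)/2 = 3.5.
The 2 values of 11 occupy positions 5–6 → average rank (5+6)/2 = 5.5.
Batch X values → pooled ranks: 31→1.5, 6→7, 31→1.5
Mean rank = (1.5 + 7 + 1.5) / 3 = 3.33

3.33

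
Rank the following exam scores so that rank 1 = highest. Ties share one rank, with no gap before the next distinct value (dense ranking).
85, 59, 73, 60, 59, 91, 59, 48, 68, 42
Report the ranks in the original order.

Sorted (descending): 91, 85, 73, 68, 60, 59, 59, 59, 48, 42
The 3 values of 59 share dense rank 6.
Remaining distinct values take the next consecutive integers.

2, 6, 3, 5, 6, 1, 6, 7, 4, 8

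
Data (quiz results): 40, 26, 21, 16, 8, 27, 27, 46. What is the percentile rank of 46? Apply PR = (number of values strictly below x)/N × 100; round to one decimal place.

87.5

N = 8.
Strictly below 46: 7. Equal to 46: 1.
PR = 7/8 × 100 = 87.5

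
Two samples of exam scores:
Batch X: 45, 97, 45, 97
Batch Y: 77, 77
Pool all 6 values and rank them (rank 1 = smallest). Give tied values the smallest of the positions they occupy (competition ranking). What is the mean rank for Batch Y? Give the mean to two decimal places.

3.00

Sorted (ascending): 45, 45, 77, 77, 97, 97
The 2 values of 45 occupy positions 1–2 → each gets rank 1.
The 2 values of 77 occupy positions 3–4 → each gets rank 3.
The 2 values of 97 occupy positions 5–6 → each gets rank 5.
Batch Y values → pooled ranks: 77→3, 77→3
Mean rank = (3 + 3) / 2 = 3.00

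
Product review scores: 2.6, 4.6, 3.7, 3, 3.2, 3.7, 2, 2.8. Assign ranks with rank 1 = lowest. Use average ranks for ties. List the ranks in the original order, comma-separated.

2, 8, 6.5, 4, 5, 6.5, 1, 3

Sorted (ascending): 2, 2.6, 2.8, 3, 3.2, 3.7, 3.7, 4.6
The 2 values of 3.7 occupy positions 6–7 → average rank (6+7)/2 = 6.5.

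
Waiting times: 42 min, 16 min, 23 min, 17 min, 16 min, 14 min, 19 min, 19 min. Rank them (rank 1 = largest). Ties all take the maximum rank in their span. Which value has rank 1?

Sorted (descending): 42, 23, 19, 19, 17, 16, 16, 14
The 2 values of 19 occupy positions 3–4 → each gets rank 4.
The 2 values of 16 occupy positions 6–7 → each gets rank 7.
Rank 1 → value 42.

42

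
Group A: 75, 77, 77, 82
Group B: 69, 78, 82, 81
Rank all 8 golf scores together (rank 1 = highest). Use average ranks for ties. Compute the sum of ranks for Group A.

Sorted (descending): 82, 82, 81, 78, 77, 77, 75, 69
The 2 values of 82 occupy positions 1–2 → average rank (1+2)/2 = 1.5.
The 2 values of 77 occupy positions 5–6 → average rank (5+6)/2 = 5.5.
Group A values → pooled ranks: 75→7, 77→5.5, 77→5.5, 82→1.5
Rank sum = 7 + 5.5 + 5.5 + 1.5 = 19.5

19.5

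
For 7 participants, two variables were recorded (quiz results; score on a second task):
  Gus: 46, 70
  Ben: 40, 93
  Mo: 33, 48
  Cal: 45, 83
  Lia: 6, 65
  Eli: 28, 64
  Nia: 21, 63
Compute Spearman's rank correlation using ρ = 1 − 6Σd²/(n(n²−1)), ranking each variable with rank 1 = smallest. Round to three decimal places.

0.536

Ranks of variable 1: 7, 5, 4, 6, 1, 3, 2
Ranks of variable 2: 5, 7, 1, 6, 4, 3, 2
d = r₁ − r₂: 2, -2, 3, 0, -3, 0, 0
d²: 4, 4, 9, 0, 9, 0, 0; Σd² = 26
ρ = 1 − 6·26/(7·48) = 1 − 156/336 = 0.536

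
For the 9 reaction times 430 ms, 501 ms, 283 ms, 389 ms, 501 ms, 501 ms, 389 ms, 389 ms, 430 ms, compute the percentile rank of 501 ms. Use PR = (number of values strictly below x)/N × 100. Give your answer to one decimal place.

66.7

N = 9.
Strictly below 501: 6. Equal to 501: 3.
PR = 6/9 × 100 = 66.7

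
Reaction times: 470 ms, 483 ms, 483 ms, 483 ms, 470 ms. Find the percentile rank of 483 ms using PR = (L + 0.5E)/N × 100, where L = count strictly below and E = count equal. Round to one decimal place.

N = 5.
Strictly below 483: 2. Equal to 483: 3.
PR = (2 + 0.5·3)/5 × 100 = 70.0

70.0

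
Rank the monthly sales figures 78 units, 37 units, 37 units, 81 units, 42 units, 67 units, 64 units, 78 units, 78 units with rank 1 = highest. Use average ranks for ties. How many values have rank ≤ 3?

4

Sorted (descending): 81, 78, 78, 78, 67, 64, 42, 37, 37
The 3 values of 78 occupy positions 2–4 → average rank 3.
The 2 values of 37 occupy positions 8–9 → average rank (8+9)/2 = 8.5.
Ranks ≤ 3: {1, 3, 3, 3} → 4 values.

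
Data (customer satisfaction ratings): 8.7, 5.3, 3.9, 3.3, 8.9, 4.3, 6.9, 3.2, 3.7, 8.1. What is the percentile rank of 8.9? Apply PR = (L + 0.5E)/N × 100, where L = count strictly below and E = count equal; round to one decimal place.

95.0

N = 10.
Strictly below 8.9: 9. Equal to 8.9: 1.
PR = (9 + 0.5·1)/10 × 100 = 95.0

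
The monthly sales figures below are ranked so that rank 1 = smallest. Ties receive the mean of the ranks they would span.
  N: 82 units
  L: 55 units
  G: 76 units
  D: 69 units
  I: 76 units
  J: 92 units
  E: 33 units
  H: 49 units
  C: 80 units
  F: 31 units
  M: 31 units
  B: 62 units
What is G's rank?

Sorted (ascending): 31, 31, 33, 49, 55, 62, 69, 76, 76, 80, 82, 92
The 2 values of 31 occupy positions 1–2 → average rank (1+2)/2 = 1.5.
The 2 values of 76 occupy positions 8–9 → average rank (8+9)/2 = 8.5.
G has value 76 units → rank 8.5.

8.5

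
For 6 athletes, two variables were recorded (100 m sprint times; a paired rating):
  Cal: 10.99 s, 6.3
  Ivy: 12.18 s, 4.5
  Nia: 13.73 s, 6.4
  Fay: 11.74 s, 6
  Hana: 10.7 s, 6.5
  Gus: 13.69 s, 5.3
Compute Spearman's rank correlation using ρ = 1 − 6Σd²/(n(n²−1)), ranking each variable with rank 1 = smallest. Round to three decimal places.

-0.371

Ranks of variable 1: 2, 4, 6, 3, 1, 5
Ranks of variable 2: 4, 1, 5, 3, 6, 2
d = r₁ − r₂: -2, 3, 1, 0, -5, 3
d²: 4, 9, 1, 0, 25, 9; Σd² = 48
ρ = 1 − 6·48/(6·35) = 1 − 288/210 = -0.371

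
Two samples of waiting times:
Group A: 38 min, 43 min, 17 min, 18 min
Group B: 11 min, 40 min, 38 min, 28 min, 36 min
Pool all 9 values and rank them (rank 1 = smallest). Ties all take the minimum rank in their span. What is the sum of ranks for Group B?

Sorted (ascending): 11, 17, 18, 28, 36, 38, 38, 40, 43
The 2 values of 38 occupy positions 6–7 → each gets rank 6.
Group B values → pooled ranks: 11→1, 40→8, 38→6, 28→4, 36→5
Rank sum = 1 + 8 + 6 + 4 + 5 = 24

24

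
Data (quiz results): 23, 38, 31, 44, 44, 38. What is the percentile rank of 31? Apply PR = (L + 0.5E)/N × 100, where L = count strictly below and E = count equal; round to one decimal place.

25.0

N = 6.
Strictly below 31: 1. Equal to 31: 1.
PR = (1 + 0.5·1)/6 × 100 = 25.0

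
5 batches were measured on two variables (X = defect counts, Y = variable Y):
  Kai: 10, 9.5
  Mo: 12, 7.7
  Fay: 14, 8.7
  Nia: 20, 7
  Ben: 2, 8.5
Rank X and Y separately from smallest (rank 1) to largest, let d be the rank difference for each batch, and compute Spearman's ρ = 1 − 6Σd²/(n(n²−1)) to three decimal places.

-0.500

Ranks of variable 1: 2, 3, 4, 5, 1
Ranks of variable 2: 5, 2, 4, 1, 3
d = r₁ − r₂: -3, 1, 0, 4, -2
d²: 9, 1, 0, 16, 4; Σd² = 30
ρ = 1 − 6·30/(5·24) = 1 − 180/120 = -0.500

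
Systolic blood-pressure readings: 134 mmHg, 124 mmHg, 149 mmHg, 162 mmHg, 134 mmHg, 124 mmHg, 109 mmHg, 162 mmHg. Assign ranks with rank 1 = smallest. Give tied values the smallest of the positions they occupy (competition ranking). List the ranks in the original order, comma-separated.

4, 2, 6, 7, 4, 2, 1, 7

Sorted (ascending): 109, 124, 124, 134, 134, 149, 162, 162
The 2 values of 124 occupy positions 2–3 → each gets rank 2.
The 2 values of 134 occupy positions 4–5 → each gets rank 4.
The 2 values of 162 occupy positions 7–8 → each gets rank 7.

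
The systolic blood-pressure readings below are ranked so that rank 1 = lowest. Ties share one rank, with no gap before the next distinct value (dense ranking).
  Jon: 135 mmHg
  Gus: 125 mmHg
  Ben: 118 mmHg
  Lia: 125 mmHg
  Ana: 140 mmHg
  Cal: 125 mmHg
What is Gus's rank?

2

Sorted (ascending): 118, 125, 125, 125, 135, 140
The 3 values of 125 share dense rank 2.
Remaining distinct values take the next consecutive integers.
Gus has value 125 mmHg → rank 2.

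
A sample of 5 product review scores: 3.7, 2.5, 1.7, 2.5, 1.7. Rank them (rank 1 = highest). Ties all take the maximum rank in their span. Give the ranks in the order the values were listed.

1, 3, 5, 3, 5

Sorted (descending): 3.7, 2.5, 2.5, 1.7, 1.7
The 2 values of 2.5 occupy positions 2–3 → each gets rank 3.
The 2 values of 1.7 occupy positions 4–5 → each gets rank 5.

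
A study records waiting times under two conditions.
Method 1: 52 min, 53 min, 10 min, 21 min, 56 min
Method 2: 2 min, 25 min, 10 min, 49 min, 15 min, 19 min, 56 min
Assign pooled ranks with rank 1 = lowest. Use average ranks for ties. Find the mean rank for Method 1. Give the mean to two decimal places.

7.80

Sorted (ascending): 2, 10, 10, 15, 19, 21, 25, 49, 52, 53, 56, 56
The 2 values of 10 occupy positions 2–3 → average rank (2+3)/2 = 2.5.
The 2 values of 56 occupy positions 11–12 → average rank (11+12)/2 = 11.5.
Method 1 values → pooled ranks: 52→9, 53→10, 10→2.5, 21→6, 56→11.5
Mean rank = (9 + 10 + 2.5 + 6 + 11.5) / 5 = 7.80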